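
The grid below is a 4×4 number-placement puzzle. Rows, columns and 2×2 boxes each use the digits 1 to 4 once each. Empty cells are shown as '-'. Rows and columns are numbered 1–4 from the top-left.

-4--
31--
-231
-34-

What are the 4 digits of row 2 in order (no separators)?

3124

r1c1 = 2 (sole candidate).
r1c3 = 1 (sole candidate).
r1c4 = 3 (sole candidate).
r2c3 = 2: row 2 has {1,3}; col 3 has {1,3,4}; box has {1,3} → only 2 remains.
r2c4 = 4: row 2 has {1,2,3}; col 4 has {1,3}; box has {1,2,3} → only 4 remains.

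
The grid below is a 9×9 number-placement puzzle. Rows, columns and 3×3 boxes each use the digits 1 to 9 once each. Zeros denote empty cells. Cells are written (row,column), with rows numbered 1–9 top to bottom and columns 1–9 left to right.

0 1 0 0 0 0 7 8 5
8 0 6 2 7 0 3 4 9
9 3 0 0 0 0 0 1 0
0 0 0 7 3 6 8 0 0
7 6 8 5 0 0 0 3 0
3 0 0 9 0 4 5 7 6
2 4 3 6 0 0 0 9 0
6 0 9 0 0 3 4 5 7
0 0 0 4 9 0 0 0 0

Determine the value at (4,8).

(1,1) = 4: row 1 has {1,5,7,8}; col 1 has {2,3,6,7,8,9}; box has {1,3,6,8,9} → only 4 remains.
(1,3) = 2: row 1 has {1,4,5,7,8}; col 3 has {3,6,8,9}; box has {1,3,4,6,8,9} → only 2 remains.
(1,4) = 3: row 1 has {1,2,4,5,7,8}; col 4 has {2,4,5,6,7,9}; box has {2,7} → only 3 remains.
(1,5) = 6: row 1 has {1,2,3,4,5,7,8}; col 5 has {3,7,9}; box has {2,3,7} → only 6 remains.
(1,6) = 9: row 1 has {1,2,3,4,5,6,7,8}; col 6 has {3,4,6}; box has {2,3,6,7} → only 9 remains.
(2,2) = 5: row 2 has {2,3,4,6,7,8,9}; col 2 has {1,3,4,6}; box has {1,2,3,4,6,8,9} → only 5 remains.
(2,6) = 1: row 2 has {2,3,4,5,6,7,8,9}; col 6 has {3,4,6,9}; box has {2,3,6,7,9} → only 1 remains.
(3,3) = 7: row 3 has {1,3,9}; col 3 has {2,3,6,8,9}; box has {1,2,3,4,5,6,8,9} → only 7 remains.
(3,4) = 8: row 3 has {1,3,7,9}; col 4 has {2,3,4,5,6,7,9}; box has {1,2,3,6,7,9} → only 8 remains.
(3,6) = 5: row 3 has {1,3,7,8,9}; col 6 has {1,3,4,6,9}; box has {1,2,3,6,7,8,9} → only 5 remains.
(3,9) = 2: row 3 has {1,3,5,7,8,9}; col 9 has {5,6,7,9}; box has {1,3,4,5,7,8,9} → only 2 remains.
(4,8) = 2: row 4 has {3,6,7,8}; col 8 has {1,3,4,5,7,8,9}; box has {3,5,6,7,8} → only 2 remains.

2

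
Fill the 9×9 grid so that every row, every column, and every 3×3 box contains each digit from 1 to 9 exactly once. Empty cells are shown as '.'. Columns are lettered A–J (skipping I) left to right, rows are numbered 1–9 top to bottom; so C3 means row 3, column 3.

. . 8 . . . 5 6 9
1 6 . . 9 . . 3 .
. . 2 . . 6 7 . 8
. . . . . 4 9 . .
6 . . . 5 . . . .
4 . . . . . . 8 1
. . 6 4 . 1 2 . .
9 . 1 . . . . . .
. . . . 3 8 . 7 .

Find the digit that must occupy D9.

G2 = 4: row 2 has {1,3,6,9}; col 7 has {2,5,7,9}; box has {3,5,6,7,8,9} → only 4 remains.
J2 = 2: row 2 has {1,3,4,6,9}; col 9 has {1,8,9}; box has {3,4,5,6,7,8,9} → only 2 remains.
H3 = 1: row 3 has {2,6,7,8}; col 8 has {3,6,7,8}; box has {2,3,4,5,6,7,8,9} → only 1 remains.
G5 = 3: row 5 has {5,6}; col 7 has {2,4,5,7,9}; box has {1,8,9} → only 3 remains.
G6 = 6: row 6 has {1,4,8}; col 7 has {2,3,4,5,7,9}; box has {1,3,8,9} → only 6 remains.
E7 = 7: row 7 has {1,2,4,6}; col 5 has {3,5,9}; box has {1,3,4,8} → only 7 remains.
G8 = 8: row 8 has {1,9}; col 7 has {2,3,4,5,6,7,9}; box has {2,7} → only 8 remains.
G9 = 1: row 9 has {3,7,8}; col 7 has {2,3,4,5,6,7,8,9}; box has {2,7,8} → only 1 remains.
E3 = 4: row 3 has {1,2,6,7,8}; col 5 has {3,5,7,9}; box has {6,9} → only 4 remains.
E6 = 2: row 6 has {1,4,6,8}; col 5 has {3,4,5,7,9}; box has {4,5} → only 2 remains.
E8 = 6: row 8 has {1,8,9}; col 5 has {2,3,4,5,7,9}; box has {1,3,4,7,8} → only 6 remains.
E1 = 1: row 1 has {5,6,8,9}; col 5 has {2,3,4,5,6,7,9}; box has {4,6,9} → only 1 remains.
E4 = 8: row 4 has {4,9}; col 5 has {1,2,3,4,5,6,7,9}; box has {2,4,5} → only 8 remains.
B1 = 4: in row 1, 4 can only go here (every other open cell in that row sees a 4).
D2 = 8: in row 2, 8 can only go here (every other open cell in that row sees an 8).
B3 = 9: in row 3, 9 can only go here (every other open cell in that row sees a 9).
D4 = 6: in row 4, 6 can only go here (every other open cell in that row sees a 6).
B4 = 1: in row 4, 1 can only go here (every other open cell in that row sees a 1).
D5 = 1: in row 5, 1 can only go here (every other open cell in that row sees a 1).
B5 = 8: in row 5, 8 can only go here (every other open cell in that row sees an 8).
H5 = 2: in row 5, 2 can only go here (every other open cell in that row sees a 2).
H4 = 5: row 4 has {1,4,6,8,9}; col 8 has {1,2,3,6,7,8}; box has {1,2,3,6,8,9} → only 5 remains.
J4 = 7: row 4 has {1,4,5,6,8,9}; col 9 has {1,2,8,9}; box has {1,2,3,5,6,8,9} → only 7 remains.
J5 = 4: row 5 has {1,2,3,5,6,8}; col 9 has {1,2,7,8,9}; box has {1,2,3,5,6,7,8,9} → only 4 remains.
H7 = 9: row 7 has {1,2,4,6,7}; col 8 has {1,2,3,5,6,7,8}; box has {1,2,7,8} → only 9 remains.
H8 = 4: row 8 has {1,6,8,9}; col 8 has {1,2,3,5,6,7,8,9}; box has {1,2,7,8,9} → only 4 remains.
C4 = 3: row 4 has {1,4,5,6,7,8,9}; col 3 has {1,2,6,8}; box has {1,4,6,8} → only 3 remains.
A4 = 2: row 4 has {1,3,4,5,6,7,8,9}; col 1 has {1,4,6,9}; box has {1,3,4,6,8} → only 2 remains.
A9 = 5: row 9 has {1,3,7,8}; col 1 has {1,2,4,6,9}; box has {1,6,9} → only 5 remains.
B9 = 2: row 9 has {1,3,5,7,8}; col 2 has {1,4,6,8,9}; box has {1,5,6,9} → only 2 remains.
C9 = 4: row 9 has {1,2,3,5,7,8}; col 3 has {1,2,3,6,8}; box has {1,2,5,6,9} → only 4 remains.
D9 = 9: row 9 has {1,2,3,4,5,7,8}; col 4 has {1,4,6,8}; box has {1,3,4,6,7,8} → only 9 remains.

9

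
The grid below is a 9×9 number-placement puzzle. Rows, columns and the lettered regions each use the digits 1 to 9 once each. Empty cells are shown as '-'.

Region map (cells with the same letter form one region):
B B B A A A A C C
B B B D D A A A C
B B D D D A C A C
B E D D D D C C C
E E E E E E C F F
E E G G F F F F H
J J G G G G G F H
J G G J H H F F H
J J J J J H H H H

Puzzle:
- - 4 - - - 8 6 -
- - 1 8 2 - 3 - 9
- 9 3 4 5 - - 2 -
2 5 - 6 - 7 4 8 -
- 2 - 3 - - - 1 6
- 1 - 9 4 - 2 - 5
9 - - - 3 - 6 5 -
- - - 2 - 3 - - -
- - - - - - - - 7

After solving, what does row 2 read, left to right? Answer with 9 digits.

row 3, column 9 = 1 (sole candidate).
row 4, column 3 = 9 (sole candidate).
row 4, column 5 = 1 (sole candidate).
row 4, column 9 = 3 (sole candidate).
row 6, column 6 = 8 (sole candidate).
row 1, column 9 = 2 (sole candidate).
row 3, column 6 = 6 (sole candidate).
row 3, column 7 = 7 (sole candidate).
row 5, column 7 = 5 (sole candidate).
row 6, column 3 = 7 (sole candidate).
row 6, column 8 = 3 (sole candidate).
row 7, column 4 = 1 (sole candidate).
row 8, column 7 = 9 (sole candidate).
row 8, column 8 = 7 (sole candidate).
row 9, column 4 = 5 (sole candidate).
row 9, column 7 = 1 (sole candidate).
row 1, column 4 = 7 (sole candidate).
row 1, column 5 = 9 (sole candidate).
row 2, column 8 = 4: row 2 has {1,2,3,8,9}; col 8 has {1,2,3,5,6,7,8}; region has {2,3,6,7,8,9} → only 4 remains.
row 3, column 1 = 8 (sole candidate).
row 5, column 3 = 8 (sole candidate).
row 5, column 5 = 7 (sole candidate).
row 6, column 1 = 6 (sole candidate).
row 7, column 3 = 2 (sole candidate).
row 7, column 6 = 4 (sole candidate).
row 7, column 9 = 8 (sole candidate).
row 8, column 2 = 8 (sole candidate).
row 8, column 3 = 5 (sole candidate).
row 8, column 5 = 6 (sole candidate).
row 8, column 9 = 4 (sole candidate).
row 9, column 3 = 6 (sole candidate).
row 9, column 5 = 8 (sole candidate).
row 9, column 8 = 9 (sole candidate).
row 1, column 2 = 3 (sole candidate).
row 2, column 6 = 5: row 2 has {1,2,3,4,8,9}; col 6 has {3,4,6,7,8}; region has {2,3,4,6,7,8,9} → only 5 remains.
row 5, column 1 = 4 (sole candidate).
row 5, column 6 = 9 (sole candidate).
row 7, column 2 = 7 (sole candidate).
row 8, column 1 = 1 (sole candidate).
row 9, column 1 = 3 (sole candidate).
row 9, column 2 = 4 (sole candidate).
row 9, column 6 = 2 (sole candidate).
row 1, column 1 = 5 (sole candidate).
row 1, column 6 = 1 (sole candidate).
row 2, column 1 = 7: row 2 has {1,2,3,4,5,8,9}; col 1 has {1,2,3,4,5,6,8,9}; region has {1,2,3,4,5,8,9} → only 7 remains.
row 2, column 2 = 6: row 2 has {1,2,3,4,5,7,8,9}; col 2 has {1,2,3,4,5,7,8,9}; region has {1,2,3,4,5,7,8,9} → only 6 remains.

761825349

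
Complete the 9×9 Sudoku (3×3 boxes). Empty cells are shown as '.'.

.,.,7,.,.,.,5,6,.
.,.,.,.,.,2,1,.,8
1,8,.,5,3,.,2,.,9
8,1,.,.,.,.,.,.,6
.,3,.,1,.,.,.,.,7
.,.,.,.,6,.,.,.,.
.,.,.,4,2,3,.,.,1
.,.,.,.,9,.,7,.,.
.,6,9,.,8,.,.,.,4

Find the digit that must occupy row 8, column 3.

1

row 1, column 9 = 3: row 1 has {5,6,7}; col 9 has {1,4,6,7,8,9}; box has {1,2,5,6,8,9} → only 3 remains.
row 8, column 4 = 6: row 8 has {7,9}; col 4 has {1,4,5}; box has {2,3,4,8,9} → only 6 remains.
row 9, column 4 = 7: row 9 has {4,6,8,9}; col 4 has {1,4,5,6}; box has {2,3,4,6,8,9} → only 7 remains.
row 9, column 7 = 3: row 9 has {4,6,7,8,9}; col 7 has {1,2,5,7}; box has {1,4,7} → only 3 remains.
row 2, column 4 = 9: row 2 has {1,2,8}; col 4 has {1,4,5,6,7}; box has {2,3,5} → only 9 remains.
row 1, column 4 = 8: row 1 has {3,5,6,7}; col 4 has {1,4,5,6,7,9}; box has {2,3,5,9} → only 8 remains.
row 6, column 8 = 1: in row 6, 1 can only go here (every other open cell in that row sees a 1).
row 6, column 4 = 3: in row 6, 3 can only go here (every other open cell in that row sees a 3).
row 4, column 4 = 2: row 4 has {1,6,8}; col 4 has {1,3,4,5,6,7,8,9}; box has {1,3,6} → only 2 remains.
row 4, column 8 = 3: in row 4, 3 can only go here (every other open cell in that row sees a 3).
row 7, column 7 = 6: in row 7, 6 can only go here (every other open cell in that row sees a 6).
row 7, column 8 = 9: in row 7, 9 can only go here (every other open cell in that row sees a 9).
row 7, column 3 = 8: in row 7, 8 can only go here (every other open cell in that row sees an 8).
row 8, column 8 = 8: in row 8, 8 can only go here (every other open cell in that row sees an 8).
row 9, column 6 = 1: in row 9, 1 can only go here (every other open cell in that row sees a 1).
row 1, column 6 = 4: row 1 has {3,5,6,7,8}; col 6 has {1,2,3}; box has {2,3,5,8,9} → only 4 remains.
row 2, column 5 = 7: row 2 has {1,2,8,9}; col 5 has {2,3,6,8,9}; box has {2,3,4,5,8,9} → only 7 remains.
row 2, column 8 = 4: row 2 has {1,2,7,8,9}; col 8 has {1,3,6,8,9}; box has {1,2,3,5,6,8,9} → only 4 remains.
row 3, column 6 = 6: row 3 has {1,2,3,5,8,9}; col 6 has {1,2,3,4}; box has {2,3,4,5,7,8,9} → only 6 remains.
row 3, column 8 = 7: row 3 has {1,2,3,5,6,8,9}; col 8 has {1,3,4,6,8,9}; box has {1,2,3,4,5,6,8,9} → only 7 remains.
row 8, column 6 = 5: row 8 has {6,7,8,9}; col 6 has {1,2,3,4,6}; box has {1,2,3,4,6,7,8,9} → only 5 remains.
row 8, column 9 = 2: row 8 has {5,6,7,8,9}; col 9 has {1,3,4,6,7,8,9}; box has {1,3,4,6,7,8,9} → only 2 remains.
row 9, column 8 = 5: row 9 has {1,3,4,6,7,8,9}; col 8 has {1,3,4,6,7,8,9}; box has {1,2,3,4,6,7,8,9} → only 5 remains.
row 1, column 5 = 1: row 1 has {3,4,5,6,7,8}; col 5 has {2,3,6,7,8,9}; box has {2,3,4,5,6,7,8,9} → only 1 remains.
row 2, column 2 = 5: row 2 has {1,2,4,7,8,9}; col 2 has {1,3,6,8}; box has {1,7,8} → only 5 remains.
row 3, column 3 = 4: row 3 has {1,2,3,5,6,7,8,9}; col 3 has {7,8,9}; box has {1,5,7,8} → only 4 remains.
row 4, column 3 = 5: row 4 has {1,2,3,6,8}; col 3 has {4,7,8,9}; box has {1,3,8} → only 5 remains.
row 4, column 5 = 4: row 4 has {1,2,3,5,6,8}; col 5 has {1,2,3,6,7,8,9}; box has {1,2,3,6} → only 4 remains.
row 4, column 7 = 9: row 4 has {1,2,3,4,5,6,8}; col 7 has {1,2,3,5,6,7}; box has {1,3,6,7} → only 9 remains.
row 5, column 5 = 5: row 5 has {1,3,7}; col 5 has {1,2,3,4,6,7,8,9}; box has {1,2,3,4,6} → only 5 remains.
row 5, column 8 = 2: row 5 has {1,3,5,7}; col 8 has {1,3,4,5,6,7,8,9}; box has {1,3,6,7,9} → only 2 remains.
row 6, column 3 = 2: row 6 has {1,3,6}; col 3 has {4,5,7,8,9}; box has {1,3,5,8} → only 2 remains.
row 6, column 9 = 5: row 6 has {1,2,3,6}; col 9 has {1,2,3,4,6,7,8,9}; box has {1,2,3,6,7,9} → only 5 remains.
row 7, column 2 = 7: row 7 has {1,2,3,4,6,8,9}; col 2 has {1,3,5,6,8}; box has {6,8,9} → only 7 remains.
row 8, column 2 = 4: row 8 has {2,5,6,7,8,9}; col 2 has {1,3,5,6,7,8}; box has {6,7,8,9} → only 4 remains.
row 9, column 1 = 2: row 9 has {1,3,4,5,6,7,8,9}; col 1 has {1,8}; box has {4,6,7,8,9} → only 2 remains.
row 1, column 1 = 9: row 1 has {1,3,4,5,6,7,8}; col 1 has {1,2,8}; box has {1,4,5,7,8} → only 9 remains.
row 1, column 2 = 2: row 1 has {1,3,4,5,6,7,8,9}; col 2 has {1,3,4,5,6,7,8}; box has {1,4,5,7,8,9} → only 2 remains.
row 4, column 6 = 7: row 4 has {1,2,3,4,5,6,8,9}; col 6 has {1,2,3,4,5,6}; box has {1,2,3,4,5,6} → only 7 remains.
row 5, column 3 = 6: row 5 has {1,2,3,5,7}; col 3 has {2,4,5,7,8,9}; box has {1,2,3,5,8} → only 6 remains.
row 6, column 2 = 9: row 6 has {1,2,3,5,6}; col 2 has {1,2,3,4,5,6,7,8}; box has {1,2,3,5,6,8} → only 9 remains.
row 6, column 6 = 8: row 6 has {1,2,3,5,6,9}; col 6 has {1,2,3,4,5,6,7}; box has {1,2,3,4,5,6,7} → only 8 remains.
row 6, column 7 = 4: row 6 has {1,2,3,5,6,8,9}; col 7 has {1,2,3,5,6,7,9}; box has {1,2,3,5,6,7,9} → only 4 remains.
row 7, column 1 = 5: row 7 has {1,2,3,4,6,7,8,9}; col 1 has {1,2,8,9}; box has {2,4,6,7,8,9} → only 5 remains.
row 8, column 1 = 3: row 8 has {2,4,5,6,7,8,9}; col 1 has {1,2,5,8,9}; box has {2,4,5,6,7,8,9} → only 3 remains.
row 8, column 3 = 1: row 8 has {2,3,4,5,6,7,8,9}; col 3 has {2,4,5,6,7,8,9}; box has {2,3,4,5,6,7,8,9} → only 1 remains.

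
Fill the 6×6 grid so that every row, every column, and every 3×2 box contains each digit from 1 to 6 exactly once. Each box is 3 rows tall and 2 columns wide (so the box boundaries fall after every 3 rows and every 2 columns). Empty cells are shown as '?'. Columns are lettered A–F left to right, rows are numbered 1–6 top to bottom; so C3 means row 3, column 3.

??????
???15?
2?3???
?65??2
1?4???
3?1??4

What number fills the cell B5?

A4 = 4 (sole candidate).
D4 = 3 (sole candidate).
E4 = 1 (sole candidate).
E6 = 6 (sole candidate).
A2 = 6 (sole candidate).
C2 = 2 (sole candidate).
F2 = 3 (sole candidate).
E3 = 4 (sole candidate).
E5 = 3 (sole candidate).
F5 = 5 (sole candidate).
D6 = 2 (sole candidate).
A1 = 5 (sole candidate).
C1 = 6 (sole candidate).
D1 = 4 (sole candidate).
E1 = 2 (sole candidate).
F1 = 1 (sole candidate).
B2 = 4 (sole candidate).
B3 = 1 (sole candidate).
D3 = 5 (sole candidate).
F3 = 6 (sole candidate).
B5 = 2: row 5 has {1,3,4,5}; col 2 has {1,4,6}; box has {1,3,4,6} → only 2 remains.

2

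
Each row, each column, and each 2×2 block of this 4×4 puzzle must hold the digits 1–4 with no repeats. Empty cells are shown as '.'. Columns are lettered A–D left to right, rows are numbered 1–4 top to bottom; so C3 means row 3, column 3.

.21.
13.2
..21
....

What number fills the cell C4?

3

A1 = 4 (sole candidate).
D1 = 3 (sole candidate).
C2 = 4 (sole candidate).
A3 = 3 (sole candidate).
B3 = 4 (sole candidate).
A4 = 2 (sole candidate).
B4 = 1 (sole candidate).
C4 = 3: row 4 has {1,2}; col 3 has {1,2,4}; box has {1,2} → only 3 remains.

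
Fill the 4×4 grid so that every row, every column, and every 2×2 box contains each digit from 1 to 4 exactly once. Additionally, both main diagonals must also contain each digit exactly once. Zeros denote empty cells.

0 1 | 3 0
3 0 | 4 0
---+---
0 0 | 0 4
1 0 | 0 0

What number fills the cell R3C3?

1

R1C4 = 2 (sole candidate).
R2C2 = 2 (sole candidate).
R2C4 = 1 (sole candidate).
R3C1 = 2 (sole candidate).
R3C2 = 3 (sole candidate).
R3C3 = 1: row 3 has {2,3,4}; col 3 has {3,4}; box has {4}; main diagonal has {2} → only 1 remains.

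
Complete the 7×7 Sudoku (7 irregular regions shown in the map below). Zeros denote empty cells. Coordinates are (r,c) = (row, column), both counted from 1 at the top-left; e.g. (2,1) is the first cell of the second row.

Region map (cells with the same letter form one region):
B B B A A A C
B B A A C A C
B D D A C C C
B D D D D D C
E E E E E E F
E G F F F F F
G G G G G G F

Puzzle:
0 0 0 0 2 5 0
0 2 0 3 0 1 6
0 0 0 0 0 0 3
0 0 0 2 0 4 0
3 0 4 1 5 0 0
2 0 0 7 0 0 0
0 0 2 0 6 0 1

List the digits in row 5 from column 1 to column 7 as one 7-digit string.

3641572

(2,3) = 7 (sole candidate).
(2,5) = 4 (sole candidate).
(5,7) = 2: row 5 has {1,3,4,5}; col 7 has {1,3,6}; region has {1,7} → only 2 remains.
(6,5) = 3 (sole candidate).
(6,6) = 6 (sole candidate).
(1,7) = 7 (sole candidate).
(2,1) = 5 (sole candidate).
(3,5) = 1 (sole candidate).
(3,6) = 2 (sole candidate).
(4,5) = 7 (sole candidate).
(4,7) = 5 (sole candidate).
(5,6) = 7: row 5 has {1,2,3,4,5}; col 6 has {1,2,4,5,6}; region has {1,2,3,4,5} → only 7 remains.
(6,3) = 5 (sole candidate).
(6,7) = 4 (sole candidate).
(7,6) = 3 (sole candidate).
(3,3) = 6 (sole candidate).
(3,4) = 4 (sole candidate).
(5,2) = 6: row 5 has {1,2,3,4,5,7}; col 2 has {2}; region has {1,2,3,4,5,7} → only 6 remains.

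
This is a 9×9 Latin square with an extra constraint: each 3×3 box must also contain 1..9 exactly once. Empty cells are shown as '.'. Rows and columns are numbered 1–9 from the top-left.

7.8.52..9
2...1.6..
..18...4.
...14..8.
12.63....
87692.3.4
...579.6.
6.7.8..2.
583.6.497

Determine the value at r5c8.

7

r1c7 = 1 (sole candidate).
r1c8 = 3 (sole candidate).
r3c5 = 9 (sole candidate).
r5c9 = 5 (sole candidate).
r6c6 = 5 (sole candidate).
r6c8 = 1 (sole candidate).
r7c1 = 4 (sole candidate).
r7c2 = 1 (sole candidate).
r7c3 = 2 (sole candidate).
r7c7 = 8 (sole candidate).
r7c9 = 3 (sole candidate).
r8c2 = 9 (sole candidate).
r8c7 = 5 (sole candidate).
r8c9 = 1 (sole candidate).
r9c4 = 2 (sole candidate).
r9c6 = 1 (sole candidate).
r1c4 = 4 (sole candidate).
r2c9 = 8 (sole candidate).
r3c1 = 3 (sole candidate).
r3c9 = 2 (sole candidate).
r4c1 = 9 (sole candidate).
r4c3 = 5 (sole candidate).
r4c6 = 7 (sole candidate).
r4c7 = 2 (sole candidate).
r4c9 = 6 (sole candidate).
r5c3 = 4 (sole candidate).
r5c6 = 8 (sole candidate).
r5c8 = 7: row 5 has {1,2,3,4,5,6,8}; col 8 has {1,2,3,4,6,8,9}; box has {1,2,3,4,5,6,8} → only 7 remains.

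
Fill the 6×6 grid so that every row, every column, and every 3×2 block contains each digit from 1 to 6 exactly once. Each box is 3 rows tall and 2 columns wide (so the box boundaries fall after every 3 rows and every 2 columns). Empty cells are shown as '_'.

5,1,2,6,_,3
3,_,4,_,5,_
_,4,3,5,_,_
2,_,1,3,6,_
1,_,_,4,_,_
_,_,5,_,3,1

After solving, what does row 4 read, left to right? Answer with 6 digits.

251364

R1C5 = 4 (sole candidate).
R2C4 = 1 (sole candidate).
R3C1 = 6 (sole candidate).
R3C6 = 2 (sole candidate).
R4C2 = 5: row 4 has {1,2,3,6}; col 2 has {1,4}; box has {1,2} → only 5 remains.
R4C6 = 4: row 4 has {1,2,3,5,6}; col 6 has {1,2,3}; box has {1,3,6} → only 4 remains.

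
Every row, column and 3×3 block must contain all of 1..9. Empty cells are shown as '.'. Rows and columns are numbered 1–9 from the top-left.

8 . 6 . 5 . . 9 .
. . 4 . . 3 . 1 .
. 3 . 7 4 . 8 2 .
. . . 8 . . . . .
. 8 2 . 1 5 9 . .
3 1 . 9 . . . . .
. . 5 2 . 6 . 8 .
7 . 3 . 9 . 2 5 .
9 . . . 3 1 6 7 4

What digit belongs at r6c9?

r1c4 = 1 (sole candidate).
r1c6 = 2 (sole candidate).
r2c4 = 6 (sole candidate).
r2c5 = 8 (sole candidate).
r3c6 = 9 (sole candidate).
r6c3 = 7 (sole candidate).
r6c6 = 4 (sole candidate).
r6c7 = 5 (sole candidate).
r6c8 = 6 (sole candidate).
r7c2 = 4 (sole candidate).
r7c5 = 7 (sole candidate).
r8c2 = 6 (sole candidate).
r8c4 = 4 (sole candidate).
r8c6 = 8 (sole candidate).
r8c9 = 1 (sole candidate).
r9c2 = 2 (sole candidate).
r9c3 = 8 (sole candidate).
r9c4 = 5 (sole candidate).
r1c2 = 7 (sole candidate).
r1c9 = 3 (sole candidate).
r2c7 = 7 (sole candidate).
r2c9 = 5 (sole candidate).
r3c3 = 1 (sole candidate).
r3c9 = 6 (sole candidate).
r4c3 = 9 (sole candidate).
r4c6 = 7 (sole candidate).
r4c9 = 2 (sole candidate).
r5c4 = 3 (sole candidate).
r5c8 = 4 (sole candidate).
r5c9 = 7 (sole candidate).
r6c5 = 2 (sole candidate).
r6c9 = 8: row 6 has {1,2,3,4,5,6,7,9}; col 9 has {1,2,3,4,5,6,7}; box has {2,4,5,6,7,9} → only 8 remains.

8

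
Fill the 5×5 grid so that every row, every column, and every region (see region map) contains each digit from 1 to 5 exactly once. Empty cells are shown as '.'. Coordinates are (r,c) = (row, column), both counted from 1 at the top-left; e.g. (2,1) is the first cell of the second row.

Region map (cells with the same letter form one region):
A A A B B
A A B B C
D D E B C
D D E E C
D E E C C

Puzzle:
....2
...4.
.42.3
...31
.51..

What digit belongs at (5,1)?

3

(2,5) = 5 (sole candidate).
(4,2) = 2 (sole candidate).
(4,3) = 4 (sole candidate).
(5,1) = 3: row 5 has {1,5}; col 1 has {}; region has {2,4} → only 3 remains.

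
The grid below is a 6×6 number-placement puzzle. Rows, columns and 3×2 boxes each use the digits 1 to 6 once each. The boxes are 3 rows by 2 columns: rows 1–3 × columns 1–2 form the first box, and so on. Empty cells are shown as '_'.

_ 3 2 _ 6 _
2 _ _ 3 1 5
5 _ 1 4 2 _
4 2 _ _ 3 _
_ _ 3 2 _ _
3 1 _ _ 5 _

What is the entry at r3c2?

r1c1 = 1: row 1 has {2,3,6}; col 1 has {2,3,4,5}; box has {2,3,5} → only 1 remains.
r1c4 = 5: row 1 has {1,2,3,6}; col 4 has {2,3,4}; box has {1,2,3,4} → only 5 remains.
r1c6 = 4: row 1 has {1,2,3,5,6}; col 6 has {5}; box has {1,2,5,6} → only 4 remains.
r2c3 = 6: row 2 has {1,2,3,5}; col 3 has {1,2,3}; box has {1,2,3,4,5} → only 6 remains.
r3c2 = 6: row 3 has {1,2,4,5}; col 2 has {1,2,3}; box has {1,2,3,5} → only 6 remains.

6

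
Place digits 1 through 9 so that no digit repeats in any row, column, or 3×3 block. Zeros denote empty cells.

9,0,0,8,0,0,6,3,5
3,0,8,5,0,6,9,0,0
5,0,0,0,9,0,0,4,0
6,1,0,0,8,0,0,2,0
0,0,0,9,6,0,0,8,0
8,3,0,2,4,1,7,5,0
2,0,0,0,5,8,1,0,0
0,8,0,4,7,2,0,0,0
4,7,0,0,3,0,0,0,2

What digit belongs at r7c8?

7

r5c1 = 7 (sole candidate).
r6c3 = 9 (sole candidate).
r6c9 = 6 (sole candidate).
r7c4 = 6 (sole candidate).
r8c1 = 1 (sole candidate).
r9c4 = 1 (sole candidate).
r9c6 = 9 (sole candidate).
r9c8 = 6 (sole candidate).
r7c2 = 9 (sole candidate).
r7c3 = 3 (sole candidate).
r7c8 = 7: row 7 has {1,2,3,5,6,8,9}; col 8 has {2,3,4,5,6,8}; box has {1,2,6} → only 7 remains.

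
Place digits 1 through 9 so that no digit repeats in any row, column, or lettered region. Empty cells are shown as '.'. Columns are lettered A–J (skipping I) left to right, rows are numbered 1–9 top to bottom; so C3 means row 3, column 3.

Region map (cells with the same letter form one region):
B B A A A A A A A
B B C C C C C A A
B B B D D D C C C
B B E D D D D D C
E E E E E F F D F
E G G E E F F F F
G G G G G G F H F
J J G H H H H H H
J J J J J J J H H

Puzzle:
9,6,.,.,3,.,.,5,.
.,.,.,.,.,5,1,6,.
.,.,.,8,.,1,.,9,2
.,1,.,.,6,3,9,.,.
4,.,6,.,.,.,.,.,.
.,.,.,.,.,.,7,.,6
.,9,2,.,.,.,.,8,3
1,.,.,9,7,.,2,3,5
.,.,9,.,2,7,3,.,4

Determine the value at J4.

8

F8 = 6: row 8 has {1,2,3,5,7,9}; col 6 has {1,3,5,7}; region has {2,3,4,5,7,8,9} → only 6 remains.
H9 = 1: row 9 has {2,3,4,7,9}; col 8 has {3,5,6,8,9}; region has {2,3,4,5,6,7,8,9} → only 1 remains.
F7 = 4: row 7 has {2,3,8,9}; col 6 has {1,3,5,6,7}; region has {2,9} → only 4 remains.
G7 = 5: row 7 has {2,3,4,8,9}; col 7 has {1,2,3,7,9}; region has {3,6,7} → only 5 remains.
C8 = 8: row 8 has {1,2,3,5,6,7,9}; col 3 has {2,6,9}; region has {2,4,9} → only 8 remains.
G5 = 8: row 5 has {4,6}; col 7 has {1,2,3,5,7,9}; region has {3,5,6,7} → only 8 remains.
E7 = 1: row 7 has {2,3,4,5,8,9}; col 5 has {2,3,6,7}; region has {2,4,8,9} → only 1 remains.
B8 = 4: row 8 has {1,2,3,5,6,7,8,9}; col 2 has {1,6,9}; region has {1,2,3,7,9} → only 4 remains.
G1 = 4: row 1 has {3,5,6,9}; col 7 has {1,2,3,5,7,8,9}; region has {3,5,6} → only 4 remains.
G3 = 6: row 3 has {1,2,8,9}; col 7 has {1,2,3,4,5,7,8,9}; region has {1,2,5,9} → only 6 remains.
J2 = 9: in row 2, 9 can only go here (every other open cell in that row sees a 9).
J5 = 1: row 5 has {4,6,8}; col 9 has {2,3,4,5,6,9}; region has {3,5,6,7,8} → only 1 remains.
D6 = 1: in row 6, 1 can only go here (every other open cell in that row sees a 1).
H6 = 4: in row 6, 4 can only go here (every other open cell in that row sees a 4).
C1 = 1: in row 1, 1 can only go here (every other open cell in that row sees a 1).
D4 = 4: in row 4, 4 can only go here (every other open cell in that row sees a 4).
E3 = 5: row 3 has {1,2,6,8,9}; col 5 has {1,2,3,6,7}; region has {1,3,4,6,8,9} → only 5 remains.
E5 = 9: row 5 has {1,4,6,8}; col 5 has {1,2,3,5,6,7}; region has {1,4,6} → only 9 remains.
F5 = 2: row 5 has {1,4,6,8,9}; col 6 has {1,3,4,5,6,7}; region has {1,3,4,5,6,7,8} → only 2 remains.
H5 = 7: row 5 has {1,2,4,6,8,9}; col 8 has {1,3,4,5,6,8,9}; region has {1,3,4,5,6,8,9} → only 7 remains.
E6 = 8: row 6 has {1,4,6,7}; col 5 has {1,2,3,5,6,7,9}; region has {1,4,6,9} → only 8 remains.
F6 = 9: row 6 has {1,4,6,7,8}; col 6 has {1,2,3,4,5,6,7}; region has {1,2,3,4,5,6,7,8} → only 9 remains.
F1 = 8: row 1 has {1,3,4,5,6,9}; col 6 has {1,2,3,4,5,6,7,9}; region has {1,3,4,5,6,9} → only 8 remains.
J1 = 7: row 1 has {1,3,4,5,6,8,9}; col 9 has {1,2,3,4,5,6,9}; region has {1,3,4,5,6,8,9} → only 7 remains.
E2 = 4: row 2 has {1,5,6,9}; col 5 has {1,2,3,5,6,7,8,9}; region has {1,2,5,6,9} → only 4 remains.
H4 = 2: row 4 has {1,3,4,6,9}; col 8 has {1,3,4,5,6,7,8,9}; region has {1,3,4,5,6,7,8,9} → only 2 remains.
J4 = 8: row 4 has {1,2,3,4,6,9}; col 9 has {1,2,3,4,5,6,7,9}; region has {1,2,4,5,6,9} → only 8 remains.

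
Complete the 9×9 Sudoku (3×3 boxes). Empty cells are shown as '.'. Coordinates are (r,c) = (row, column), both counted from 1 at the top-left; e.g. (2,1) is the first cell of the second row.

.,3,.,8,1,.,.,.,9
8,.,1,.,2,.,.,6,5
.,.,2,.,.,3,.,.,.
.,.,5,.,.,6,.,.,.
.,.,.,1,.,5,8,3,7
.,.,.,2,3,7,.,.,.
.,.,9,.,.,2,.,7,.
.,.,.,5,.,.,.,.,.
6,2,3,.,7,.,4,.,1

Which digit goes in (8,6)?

(1,6) = 4: row 1 has {1,3,8,9}; col 6 has {2,3,5,6,7}; box has {1,2,3,8} → only 4 remains.
(1,8) = 2: row 1 has {1,3,4,8,9}; col 8 has {3,6,7}; box has {5,6,9} → only 2 remains.
(2,6) = 9: row 2 has {1,2,5,6,8}; col 6 has {2,3,4,5,6,7}; box has {1,2,3,4,8} → only 9 remains.
(9,4) = 9: row 9 has {1,2,3,4,6,7}; col 4 has {1,2,5,8}; box has {2,5,7} → only 9 remains.
(9,6) = 8: row 9 has {1,2,3,4,6,7,9}; col 6 has {2,3,4,5,6,7,9}; box has {2,5,7,9} → only 8 remains.
(9,8) = 5: row 9 has {1,2,3,4,6,7,8,9}; col 8 has {2,3,6,7}; box has {1,4,7} → only 5 remains.
(1,7) = 7: row 1 has {1,2,3,4,8,9}; col 7 has {4,8}; box has {2,5,6,9} → only 7 remains.
(2,4) = 7: row 2 has {1,2,5,6,8,9}; col 4 has {1,2,5,8,9}; box has {1,2,3,4,8,9} → only 7 remains.
(2,7) = 3: row 2 has {1,2,5,6,7,8,9}; col 7 has {4,7,8}; box has {2,5,6,7,9} → only 3 remains.
(3,4) = 6: row 3 has {2,3}; col 4 has {1,2,5,7,8,9}; box has {1,2,3,4,7,8,9} → only 6 remains.
(3,5) = 5: row 3 has {2,3,6}; col 5 has {1,2,3,7}; box has {1,2,3,4,6,7,8,9} → only 5 remains.
(3,7) = 1: row 3 has {2,3,5,6}; col 7 has {3,4,7,8}; box has {2,3,5,6,7,9} → only 1 remains.
(4,4) = 4: row 4 has {5,6}; col 4 has {1,2,5,6,7,8,9}; box has {1,2,3,5,6,7} → only 4 remains.
(4,9) = 2: row 4 has {4,5,6}; col 9 has {1,5,7,9}; box has {3,7,8} → only 2 remains.
(5,5) = 9: row 5 has {1,3,5,7,8}; col 5 has {1,2,3,5,7}; box has {1,2,3,4,5,6,7} → only 9 remains.
(7,4) = 3: row 7 has {2,7,9}; col 4 has {1,2,4,5,6,7,8,9}; box has {2,5,7,8,9} → only 3 remains.
(7,7) = 6: row 7 has {2,3,7,9}; col 7 has {1,3,4,7,8}; box has {1,4,5,7} → only 6 remains.
(7,9) = 8: row 7 has {2,3,6,7,9}; col 9 has {1,2,5,7,9}; box has {1,4,5,6,7} → only 8 remains.
(8,6) = 1: row 8 has {5}; col 6 has {2,3,4,5,6,7,8,9}; box has {2,3,5,7,8,9} → only 1 remains.

1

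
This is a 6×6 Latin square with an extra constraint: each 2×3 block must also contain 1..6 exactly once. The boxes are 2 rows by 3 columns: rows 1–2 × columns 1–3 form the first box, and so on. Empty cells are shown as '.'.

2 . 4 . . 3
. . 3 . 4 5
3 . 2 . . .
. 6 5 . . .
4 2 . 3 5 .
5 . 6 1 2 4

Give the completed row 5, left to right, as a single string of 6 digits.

row 1, column 4 = 6: row 1 has {2,3,4}; col 4 has {1,3}; box has {3,4,5} → only 6 remains.
row 1, column 5 = 1: row 1 has {2,3,4,6}; col 5 has {2,4,5}; box has {3,4,5,6} → only 1 remains.
row 2, column 2 = 1: row 2 has {3,4,5}; col 2 has {2,6}; box has {2,3,4} → only 1 remains.
row 2, column 4 = 2: row 2 has {1,3,4,5}; col 4 has {1,3,6}; box has {1,3,4,5,6} → only 2 remains.
row 3, column 2 = 4: row 3 has {2,3}; col 2 has {1,2,6}; box has {2,3,5,6} → only 4 remains.
row 3, column 4 = 5: row 3 has {2,3,4}; col 4 has {1,2,3,6}; box has {} → only 5 remains.
row 3, column 5 = 6: row 3 has {2,3,4,5}; col 5 has {1,2,4,5}; box has {5} → only 6 remains.
row 3, column 6 = 1: row 3 has {2,3,4,5,6}; col 6 has {3,4,5}; box has {5,6} → only 1 remains.
row 4, column 1 = 1: row 4 has {5,6}; col 1 has {2,3,4,5}; box has {2,3,4,5,6} → only 1 remains.
row 4, column 4 = 4: row 4 has {1,5,6}; col 4 has {1,2,3,5,6}; box has {1,5,6} → only 4 remains.
row 4, column 5 = 3: row 4 has {1,4,5,6}; col 5 has {1,2,4,5,6}; box has {1,4,5,6} → only 3 remains.
row 4, column 6 = 2: row 4 has {1,3,4,5,6}; col 6 has {1,3,4,5}; box has {1,3,4,5,6} → only 2 remains.
row 5, column 3 = 1: row 5 has {2,3,4,5}; col 3 has {2,3,4,5,6}; box has {2,4,5,6} → only 1 remains.
row 5, column 6 = 6: row 5 has {1,2,3,4,5}; col 6 has {1,2,3,4,5}; box has {1,2,3,4,5} → only 6 remains.

421356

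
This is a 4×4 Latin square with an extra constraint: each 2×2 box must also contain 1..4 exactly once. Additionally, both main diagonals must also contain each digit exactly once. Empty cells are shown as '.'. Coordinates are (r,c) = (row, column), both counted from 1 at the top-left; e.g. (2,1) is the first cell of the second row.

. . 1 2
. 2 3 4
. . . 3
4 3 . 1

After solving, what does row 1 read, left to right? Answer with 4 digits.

(1,1) = 3: row 1 has {1,2}; col 1 has {4}; box has {2}; main diagonal has {1,2} → only 3 remains.
(1,2) = 4: row 1 has {1,2,3}; col 2 has {2,3}; box has {2,3} → only 4 remains.

3412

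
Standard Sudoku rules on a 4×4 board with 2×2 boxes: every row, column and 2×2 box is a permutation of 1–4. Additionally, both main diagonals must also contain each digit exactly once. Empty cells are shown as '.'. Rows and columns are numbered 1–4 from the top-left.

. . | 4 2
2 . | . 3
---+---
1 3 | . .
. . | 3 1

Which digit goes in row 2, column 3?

row 1, column 1 = 3: row 1 has {2,4}; col 1 has {1,2}; box has {2}; main diagonal has {1} → only 3 remains.
row 1, column 2 = 1: row 1 has {2,3,4}; col 2 has {3}; box has {2,3} → only 1 remains.
row 2, column 2 = 4: row 2 has {2,3}; col 2 has {1,3}; box has {1,2,3}; main diagonal has {1,3} → only 4 remains.
row 2, column 3 = 1: row 2 has {2,3,4}; col 3 has {3,4}; box has {2,3,4}; anti-diagonal has {2,3} → only 1 remains.

1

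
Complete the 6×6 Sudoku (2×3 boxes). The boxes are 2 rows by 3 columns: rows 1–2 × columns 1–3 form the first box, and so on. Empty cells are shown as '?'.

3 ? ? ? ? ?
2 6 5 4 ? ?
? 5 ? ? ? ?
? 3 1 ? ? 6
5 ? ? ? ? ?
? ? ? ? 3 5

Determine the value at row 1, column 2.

1

row 1, column 3 = 4: row 1 has {3}; col 3 has {1,5}; box has {2,3,5,6} → only 4 remains.
row 2, column 5 = 1: row 2 has {2,4,5,6}; col 5 has {3}; box has {4} → only 1 remains.
row 2, column 6 = 3: row 2 has {1,2,4,5,6}; col 6 has {5,6}; box has {1,4} → only 3 remains.
row 4, column 1 = 4: row 4 has {1,3,6}; col 1 has {2,3,5}; box has {1,3,5} → only 4 remains.
row 1, column 2 = 1: row 1 has {3,4}; col 2 has {3,5,6}; box has {2,3,4,5,6} → only 1 remains.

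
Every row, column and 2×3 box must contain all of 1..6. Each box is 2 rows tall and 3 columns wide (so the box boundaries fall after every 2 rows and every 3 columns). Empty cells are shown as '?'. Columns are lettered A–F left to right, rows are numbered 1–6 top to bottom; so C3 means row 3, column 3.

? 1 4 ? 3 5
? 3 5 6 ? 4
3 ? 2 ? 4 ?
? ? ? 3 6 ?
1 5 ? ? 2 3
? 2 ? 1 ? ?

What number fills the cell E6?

D1 = 2: row 1 has {1,3,4,5}; col 4 has {1,3,6}; box has {3,4,5,6} → only 2 remains.
A2 = 2: row 2 has {3,4,5,6}; col 1 has {1,3}; box has {1,3,4,5} → only 2 remains.
E2 = 1: row 2 has {2,3,4,5,6}; col 5 has {2,3,4,6}; box has {2,3,4,5,6} → only 1 remains.
B3 = 6: row 3 has {2,3,4}; col 2 has {1,2,3,5}; box has {2,3} → only 6 remains.
D3 = 5: row 3 has {2,3,4,6}; col 4 has {1,2,3,6}; box has {3,4,6} → only 5 remains.
F3 = 1: row 3 has {2,3,4,5,6}; col 6 has {3,4,5}; box has {3,4,5,6} → only 1 remains.
B4 = 4: row 4 has {3,6}; col 2 has {1,2,3,5,6}; box has {2,3,6} → only 4 remains.
C4 = 1: row 4 has {3,4,6}; col 3 has {2,4,5}; box has {2,3,4,6} → only 1 remains.
F4 = 2: row 4 has {1,3,4,6}; col 6 has {1,3,4,5}; box has {1,3,4,5,6} → only 2 remains.
C5 = 6: row 5 has {1,2,3,5}; col 3 has {1,2,4,5}; box has {1,2,5} → only 6 remains.
D5 = 4: row 5 has {1,2,3,5,6}; col 4 has {1,2,3,5,6}; box has {1,2,3} → only 4 remains.
A6 = 4: row 6 has {1,2}; col 1 has {1,2,3}; box has {1,2,5,6} → only 4 remains.
C6 = 3: row 6 has {1,2,4}; col 3 has {1,2,4,5,6}; box has {1,2,4,5,6} → only 3 remains.
E6 = 5: row 6 has {1,2,3,4}; col 5 has {1,2,3,4,6}; box has {1,2,3,4} → only 5 remains.

5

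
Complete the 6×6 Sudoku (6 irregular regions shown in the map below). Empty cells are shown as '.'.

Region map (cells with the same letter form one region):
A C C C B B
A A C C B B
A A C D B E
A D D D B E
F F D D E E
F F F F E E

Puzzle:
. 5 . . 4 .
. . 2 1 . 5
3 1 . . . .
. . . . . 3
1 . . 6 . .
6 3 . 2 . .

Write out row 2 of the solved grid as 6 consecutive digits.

462135

r1c1 = 2 (sole candidate).
r1c4 = 3 (sole candidate).
r2c1 = 4: row 2 has {1,2,5}; col 1 has {1,2,3,6}; region has {1,2,3} → only 4 remains.
r2c2 = 6: row 2 has {1,2,4,5}; col 2 has {1,3,5}; region has {1,2,3,4} → only 6 remains.
r2c5 = 3: row 2 has {1,2,4,5,6}; col 5 has {4}; region has {4,5} → only 3 remains.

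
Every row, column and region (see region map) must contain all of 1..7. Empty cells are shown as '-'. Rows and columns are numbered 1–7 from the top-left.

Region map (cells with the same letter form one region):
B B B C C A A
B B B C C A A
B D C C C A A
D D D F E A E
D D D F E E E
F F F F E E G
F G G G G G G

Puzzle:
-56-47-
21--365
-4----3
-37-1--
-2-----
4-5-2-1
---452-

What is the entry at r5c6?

5

r1c1 = 3: row 1 has {4,5,6,7}; col 1 has {2,4}; region has {1,2,5,6} → only 3 remains.
r1c7 = 2: row 1 has {3,4,5,6,7}; col 7 has {1,3,5}; region has {3,5,6,7} → only 2 remains.
r2c3 = 4: row 2 has {1,2,3,5,6}; col 3 has {5,6,7}; region has {1,2,3,5,6} → only 4 remains.
r2c4 = 7: row 2 has {1,2,3,4,5,6}; col 4 has {4}; region has {3,4} → only 7 remains.
r3c1 = 7: row 3 has {3,4}; col 1 has {2,3,4}; region has {1,2,3,4,5,6} → only 7 remains.
r3c5 = 6: row 3 has {3,4,7}; col 5 has {1,2,3,4,5}; region has {3,4,7} → only 6 remains.
r3c6 = 1: row 3 has {3,4,6,7}; col 6 has {2,6,7}; region has {2,3,5,6,7} → only 1 remains.
r4c6 = 4: row 4 has {1,3,7}; col 6 has {1,2,6,7}; region has {1,2,3,5,6,7} → only 4 remains.
r4c7 = 6: row 4 has {1,3,4,7}; col 7 has {1,2,3,5}; region has {1,2} → only 6 remains.
r5c3 = 1: row 5 has {2}; col 3 has {4,5,6,7}; region has {2,3,4,7} → only 1 remains.
r5c5 = 7: row 5 has {1,2}; col 5 has {1,2,3,4,5,6}; region has {1,2,6} → only 7 remains.
r5c7 = 4: row 5 has {1,2,7}; col 7 has {1,2,3,5,6}; region has {1,2,6,7} → only 4 remains.
r6c6 = 3: row 6 has {1,2,4,5}; col 6 has {1,2,4,6,7}; region has {1,2,4,6,7} → only 3 remains.
r7c3 = 3: row 7 has {2,4,5}; col 3 has {1,4,5,6,7}; region has {1,2,4,5} → only 3 remains.
r7c7 = 7: row 7 has {2,3,4,5}; col 7 has {1,2,3,4,5,6}; region has {1,2,3,4,5} → only 7 remains.
r1c4 = 1: row 1 has {2,3,4,5,6,7}; col 4 has {4,7}; region has {3,4,6,7} → only 1 remains.
r3c3 = 2: row 3 has {1,3,4,6,7}; col 3 has {1,3,4,5,6,7}; region has {1,3,4,6,7} → only 2 remains.
r3c4 = 5: row 3 has {1,2,3,4,6,7}; col 4 has {1,4,7}; region has {1,2,3,4,6,7} → only 5 remains.
r4c1 = 5: row 4 has {1,3,4,6,7}; col 1 has {2,3,4,7}; region has {1,2,3,4,7} → only 5 remains.
r4c4 = 2: row 4 has {1,3,4,5,6,7}; col 4 has {1,4,5,7}; region has {4,5} → only 2 remains.
r5c1 = 6: row 5 has {1,2,4,7}; col 1 has {2,3,4,5,7}; region has {1,2,3,4,5,7} → only 6 remains.
r5c4 = 3: row 5 has {1,2,4,6,7}; col 4 has {1,2,4,5,7}; region has {2,4,5} → only 3 remains.
r5c6 = 5: row 5 has {1,2,3,4,6,7}; col 6 has {1,2,3,4,6,7}; region has {1,2,3,4,6,7} → only 5 remains.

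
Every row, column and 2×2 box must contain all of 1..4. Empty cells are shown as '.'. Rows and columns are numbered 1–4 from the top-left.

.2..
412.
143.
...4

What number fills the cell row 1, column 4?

1

row 1, column 1 = 3: row 1 has {2}; col 1 has {1,4}; box has {1,2,4} → only 3 remains.
row 1, column 4 = 1: row 1 has {2,3}; col 4 has {4}; box has {2} → only 1 remains.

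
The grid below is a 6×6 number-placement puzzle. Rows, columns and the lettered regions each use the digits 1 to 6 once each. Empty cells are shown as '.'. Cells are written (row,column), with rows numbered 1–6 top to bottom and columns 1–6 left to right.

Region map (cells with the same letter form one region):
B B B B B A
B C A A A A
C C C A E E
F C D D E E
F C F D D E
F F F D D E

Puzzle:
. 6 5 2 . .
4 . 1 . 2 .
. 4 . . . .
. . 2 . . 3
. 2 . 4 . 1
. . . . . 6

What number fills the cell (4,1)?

(1,6) = 4: row 1 has {2,5,6}; col 6 has {1,3,6}; region has {1,2} → only 4 remains.
(2,6) = 5: row 2 has {1,2,4}; col 6 has {1,3,4,6}; region has {1,2,4} → only 5 remains.
(3,5) = 5: row 3 has {4}; col 5 has {2}; region has {1,3,6} → only 5 remains.
(3,6) = 2: row 3 has {4,5}; col 6 has {1,3,4,5,6}; region has {1,3,5,6} → only 2 remains.
(4,5) = 4: row 4 has {2,3}; col 5 has {2,5}; region has {1,2,3,5,6} → only 4 remains.
(2,2) = 3: row 2 has {1,2,4,5}; col 2 has {2,4,6}; region has {2,4} → only 3 remains.
(2,4) = 6: row 2 has {1,2,3,4,5}; col 4 has {2,4}; region has {1,2,4,5} → only 6 remains.
(3,3) = 6: row 3 has {2,4,5}; col 3 has {1,2,5}; region has {2,3,4} → only 6 remains.
(3,4) = 3: row 3 has {2,4,5,6}; col 4 has {2,4,6}; region has {1,2,4,5,6} → only 3 remains.
(5,3) = 3: row 5 has {1,2,4}; col 3 has {1,2,5,6}; region has {} → only 3 remains.
(5,5) = 6: row 5 has {1,2,3,4}; col 5 has {2,4,5}; region has {2,4} → only 6 remains.
(6,3) = 4: row 6 has {6}; col 3 has {1,2,3,5,6}; region has {3} → only 4 remains.
(3,1) = 1: row 3 has {2,3,4,5,6}; col 1 has {4}; region has {2,3,4,6} → only 1 remains.
(4,2) = 5: row 4 has {2,3,4}; col 2 has {2,3,4,6}; region has {1,2,3,4,6} → only 5 remains.
(4,4) = 1: row 4 has {2,3,4,5}; col 4 has {2,3,4,6}; region has {2,4,6} → only 1 remains.
(5,1) = 5: row 5 has {1,2,3,4,6}; col 1 has {1,4}; region has {3,4} → only 5 remains.
(6,1) = 2: row 6 has {4,6}; col 1 has {1,4,5}; region has {3,4,5} → only 2 remains.
(6,2) = 1: row 6 has {2,4,6}; col 2 has {2,3,4,5,6}; region has {2,3,4,5} → only 1 remains.
(6,4) = 5: row 6 has {1,2,4,6}; col 4 has {1,2,3,4,6}; region has {1,2,4,6} → only 5 remains.
(6,5) = 3: row 6 has {1,2,4,5,6}; col 5 has {2,4,5,6}; region has {1,2,4,5,6} → only 3 remains.
(1,1) = 3: row 1 has {2,4,5,6}; col 1 has {1,2,4,5}; region has {2,4,5,6} → only 3 remains.
(1,5) = 1: row 1 has {2,3,4,5,6}; col 5 has {2,3,4,5,6}; region has {2,3,4,5,6} → only 1 remains.
(4,1) = 6: row 4 has {1,2,3,4,5}; col 1 has {1,2,3,4,5}; region has {1,2,3,4,5} → only 6 remains.

6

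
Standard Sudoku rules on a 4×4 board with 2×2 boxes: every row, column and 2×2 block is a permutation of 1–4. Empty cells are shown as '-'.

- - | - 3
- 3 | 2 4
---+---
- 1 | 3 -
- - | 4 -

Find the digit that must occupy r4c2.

r1c3 = 1 (sole candidate).
r2c1 = 1 (sole candidate).
r3c4 = 2 (sole candidate).
r4c2 = 2: row 4 has {4}; col 2 has {1,3}; box has {1} → only 2 remains.

2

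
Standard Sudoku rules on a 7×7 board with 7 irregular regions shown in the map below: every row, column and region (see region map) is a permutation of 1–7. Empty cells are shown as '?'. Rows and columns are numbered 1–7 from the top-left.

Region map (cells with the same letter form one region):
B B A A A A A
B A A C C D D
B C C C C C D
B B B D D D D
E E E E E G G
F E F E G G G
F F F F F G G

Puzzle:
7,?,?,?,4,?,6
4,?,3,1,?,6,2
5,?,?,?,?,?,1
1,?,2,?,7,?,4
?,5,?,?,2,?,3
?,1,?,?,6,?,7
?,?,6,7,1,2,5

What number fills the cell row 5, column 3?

7

row 1, column 2 = 3: row 1 has {4,6,7}; col 2 has {1,5}; region has {1,2,4,5,7} → only 3 remains.
row 2, column 2 = 7: row 2 has {1,2,3,4,6}; col 2 has {1,3,5}; region has {3,4,6} → only 7 remains.
row 2, column 5 = 5: row 2 has {1,2,3,4,6,7}; col 5 has {1,2,4,6,7}; region has {1} → only 5 remains.
row 3, column 5 = 3: row 3 has {1,5}; col 5 has {1,2,4,5,6,7}; region has {1,5} → only 3 remains.
row 4, column 2 = 6: row 4 has {1,2,4,7}; col 2 has {1,3,5,7}; region has {1,2,3,4,5,7} → only 6 remains.
row 5, column 1 = 6: row 5 has {2,3,5}; col 1 has {1,4,5,7}; region has {1,2,5} → only 6 remains.
row 5, column 4 = 4: row 5 has {2,3,5,6}; col 4 has {1,7}; region has {1,2,5,6} → only 4 remains.
row 5, column 6 = 1: row 5 has {2,3,4,5,6}; col 6 has {2,6}; region has {2,3,5,6,7} → only 1 remains.
row 6, column 4 = 3: row 6 has {1,6,7}; col 4 has {1,4,7}; region has {1,2,4,5,6} → only 3 remains.
row 6, column 6 = 4: row 6 has {1,3,6,7}; col 6 has {1,2,6}; region has {1,2,3,5,6,7} → only 4 remains.
row 7, column 1 = 3: row 7 has {1,2,5,6,7}; col 1 has {1,4,5,6,7}; region has {1,6,7} → only 3 remains.
row 7, column 2 = 4: row 7 has {1,2,3,5,6,7}; col 2 has {1,3,5,6,7}; region has {1,3,6,7} → only 4 remains.
row 1, column 6 = 5: row 1 has {3,4,6,7}; col 6 has {1,2,4,6}; region has {3,4,6,7} → only 5 remains.
row 3, column 2 = 2: row 3 has {1,3,5}; col 2 has {1,3,4,5,6,7}; region has {1,3,5} → only 2 remains.
row 3, column 4 = 6: row 3 has {1,2,3,5}; col 4 has {1,3,4,7}; region has {1,2,3,5} → only 6 remains.
row 3, column 6 = 7: row 3 has {1,2,3,5,6}; col 6 has {1,2,4,5,6}; region has {1,2,3,5,6} → only 7 remains.
row 4, column 4 = 5: row 4 has {1,2,4,6,7}; col 4 has {1,3,4,6,7}; region has {1,2,4,6,7} → only 5 remains.
row 4, column 6 = 3: row 4 has {1,2,4,5,6,7}; col 6 has {1,2,4,5,6,7}; region has {1,2,4,5,6,7} → only 3 remains.
row 5, column 3 = 7: row 5 has {1,2,3,4,5,6}; col 3 has {2,3,6}; region has {1,2,3,4,5,6} → only 7 remains.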